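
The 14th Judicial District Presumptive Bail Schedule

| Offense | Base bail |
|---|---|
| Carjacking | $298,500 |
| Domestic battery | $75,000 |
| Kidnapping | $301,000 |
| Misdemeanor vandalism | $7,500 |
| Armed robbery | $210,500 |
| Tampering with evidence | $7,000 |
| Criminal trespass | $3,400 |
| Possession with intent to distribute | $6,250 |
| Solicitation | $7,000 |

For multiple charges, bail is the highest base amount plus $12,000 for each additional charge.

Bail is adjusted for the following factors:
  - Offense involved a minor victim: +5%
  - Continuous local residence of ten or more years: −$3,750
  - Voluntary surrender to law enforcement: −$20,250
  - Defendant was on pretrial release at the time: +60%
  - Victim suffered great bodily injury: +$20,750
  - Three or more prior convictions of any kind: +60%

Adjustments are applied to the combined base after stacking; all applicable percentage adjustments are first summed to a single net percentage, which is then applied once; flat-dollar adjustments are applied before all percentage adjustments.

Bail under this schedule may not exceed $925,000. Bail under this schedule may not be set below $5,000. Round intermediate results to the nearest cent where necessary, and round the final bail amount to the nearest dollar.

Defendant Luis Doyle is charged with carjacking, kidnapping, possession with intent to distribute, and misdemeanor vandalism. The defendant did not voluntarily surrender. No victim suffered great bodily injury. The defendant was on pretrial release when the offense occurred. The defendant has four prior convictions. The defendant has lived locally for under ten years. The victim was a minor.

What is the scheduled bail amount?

Base amounts from the schedule: carjacking $298,500; kidnapping $301,000; possession with intent to distribute $6,250; misdemeanor vandalism $7,500.
Stacking rule: highest base plus $12,000 per additional charge. Highest is kidnapping at $301,000; 3 additional charges → +$36,000. Combined base = $337,000.
Net percentage adjustment: +5% +60% +60% = +125%. $337,000 × 2.25 = $758,250.
$758,250 is within the $925,000 maximum.
$758,250 is at or above the $5,000 minimum.

$758,250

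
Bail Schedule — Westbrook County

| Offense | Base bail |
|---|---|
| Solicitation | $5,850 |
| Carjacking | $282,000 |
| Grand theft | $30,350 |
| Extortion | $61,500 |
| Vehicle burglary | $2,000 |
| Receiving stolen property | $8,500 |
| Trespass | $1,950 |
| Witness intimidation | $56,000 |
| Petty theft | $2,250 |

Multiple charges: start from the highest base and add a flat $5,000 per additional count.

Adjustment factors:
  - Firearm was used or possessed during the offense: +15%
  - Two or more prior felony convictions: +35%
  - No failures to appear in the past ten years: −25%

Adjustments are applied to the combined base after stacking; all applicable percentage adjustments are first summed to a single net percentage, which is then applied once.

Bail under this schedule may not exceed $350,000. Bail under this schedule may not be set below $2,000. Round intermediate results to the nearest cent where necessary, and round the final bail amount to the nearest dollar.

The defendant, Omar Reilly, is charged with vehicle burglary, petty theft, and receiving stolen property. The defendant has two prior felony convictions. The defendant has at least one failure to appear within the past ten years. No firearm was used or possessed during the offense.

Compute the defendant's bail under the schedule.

$24,975

Base amounts from the schedule: vehicle burglary $2,000; petty theft $2,250; receiving stolen property $8,500.
Stacking rule: highest base plus $5,000 per additional charge. Highest is receiving stolen property at $8,500; 2 additional charges → +$10,000. Combined base = $18,500.
Two or more prior felony convictions (+35%): $18,500 × 1.35 = $24,975.
$24,975 is within the $350,000 maximum.
$24,975 is at or above the $2,000 minimum.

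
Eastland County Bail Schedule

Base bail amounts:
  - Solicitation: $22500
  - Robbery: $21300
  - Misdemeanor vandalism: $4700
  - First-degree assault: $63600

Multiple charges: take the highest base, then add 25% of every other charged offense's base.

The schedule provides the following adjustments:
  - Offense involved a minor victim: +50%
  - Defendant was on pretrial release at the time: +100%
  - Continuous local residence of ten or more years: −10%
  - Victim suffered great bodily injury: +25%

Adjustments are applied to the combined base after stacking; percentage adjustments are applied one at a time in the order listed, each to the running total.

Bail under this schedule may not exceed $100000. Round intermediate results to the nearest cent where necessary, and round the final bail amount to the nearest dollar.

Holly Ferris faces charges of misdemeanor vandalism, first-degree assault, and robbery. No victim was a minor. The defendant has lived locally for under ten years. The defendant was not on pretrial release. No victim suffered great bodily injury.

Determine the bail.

Base amounts from the schedule: misdemeanor vandalism $4700; first-degree assault $63600; robbery $21300.
Stacking rule: highest base plus 25% of each additional charge. Highest is first-degree assault at $63600. Additional: $4700 × 25% = $1175; $21300 × 25% = $5325. Combined base = $63600 + $6500 = $70100.
No adjustment factors apply to this defendant.
$70100 is within the $100000 maximum.

$70100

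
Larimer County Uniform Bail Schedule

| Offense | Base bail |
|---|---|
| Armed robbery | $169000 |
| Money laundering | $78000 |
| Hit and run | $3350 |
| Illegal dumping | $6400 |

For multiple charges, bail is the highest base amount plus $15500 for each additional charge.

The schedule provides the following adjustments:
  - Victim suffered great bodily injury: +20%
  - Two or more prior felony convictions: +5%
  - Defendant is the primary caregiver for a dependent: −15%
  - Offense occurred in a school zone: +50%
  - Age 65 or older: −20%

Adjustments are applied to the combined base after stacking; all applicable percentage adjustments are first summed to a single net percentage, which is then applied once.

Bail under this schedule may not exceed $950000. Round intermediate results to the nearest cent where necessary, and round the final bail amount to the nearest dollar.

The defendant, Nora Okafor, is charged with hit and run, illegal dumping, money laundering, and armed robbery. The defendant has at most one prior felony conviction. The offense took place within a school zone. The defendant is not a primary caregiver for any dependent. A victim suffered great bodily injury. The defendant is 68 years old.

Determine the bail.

$323250

Base amounts from the schedule: hit and run $3350; illegal dumping $6400; money laundering $78000; armed robbery $169000.
Stacking rule: highest base plus $15500 per additional charge. Highest is armed robbery at $169000; 3 additional charges → +$46500. Combined base = $215500.
Net percentage adjustment: +20% +50% −20% = +50%. $215500 × 1.5 = $323250.
$323250 is within the $950000 maximum.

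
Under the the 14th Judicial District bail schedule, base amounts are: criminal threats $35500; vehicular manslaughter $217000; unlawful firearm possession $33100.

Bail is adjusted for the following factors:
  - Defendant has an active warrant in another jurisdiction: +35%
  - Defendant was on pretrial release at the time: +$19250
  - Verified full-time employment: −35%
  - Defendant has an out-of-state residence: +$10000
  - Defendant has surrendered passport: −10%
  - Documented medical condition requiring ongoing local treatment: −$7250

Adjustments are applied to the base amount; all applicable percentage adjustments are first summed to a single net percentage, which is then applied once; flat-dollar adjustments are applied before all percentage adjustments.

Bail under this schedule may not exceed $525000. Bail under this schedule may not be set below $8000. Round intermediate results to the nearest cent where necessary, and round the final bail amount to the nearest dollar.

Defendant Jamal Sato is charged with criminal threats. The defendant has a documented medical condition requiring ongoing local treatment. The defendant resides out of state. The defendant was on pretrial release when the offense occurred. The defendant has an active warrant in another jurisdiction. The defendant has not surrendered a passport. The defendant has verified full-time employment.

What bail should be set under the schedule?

$57500

Base amounts from the schedule: criminal threats $35500.
Single charge. Combined base = $35500.
Defendant was on pretrial release at the time (+$19250 flat): $35500 + $19250 = $54750.
Defendant has an out-of-state residence (+$10000 flat): $54750 + $10000 = $64750.
Documented medical condition requiring ongoing local treatment (−$7250 flat): $64750 − $7250 = $57500.
Net percentage adjustment: +35% −35% = +0%. $57500 × 1 = $57500.
$57500 is within the $525000 maximum.
$57500 is at or above the $8000 minimum.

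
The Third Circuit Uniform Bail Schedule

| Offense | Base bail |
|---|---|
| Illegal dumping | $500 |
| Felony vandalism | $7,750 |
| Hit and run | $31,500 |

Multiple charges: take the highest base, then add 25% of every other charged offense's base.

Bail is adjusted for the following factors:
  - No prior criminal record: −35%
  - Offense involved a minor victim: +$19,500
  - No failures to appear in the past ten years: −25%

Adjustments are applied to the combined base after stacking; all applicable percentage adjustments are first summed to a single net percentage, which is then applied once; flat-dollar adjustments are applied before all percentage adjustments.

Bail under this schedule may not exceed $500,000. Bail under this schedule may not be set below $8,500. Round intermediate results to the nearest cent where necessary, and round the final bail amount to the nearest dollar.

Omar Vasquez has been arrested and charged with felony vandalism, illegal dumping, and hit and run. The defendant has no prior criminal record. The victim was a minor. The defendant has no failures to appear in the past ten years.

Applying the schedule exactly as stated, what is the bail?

Base amounts from the schedule: felony vandalism $7,750; illegal dumping $500; hit and run $31,500.
Stacking rule: highest base plus 25% of each additional charge. Highest is hit and run at $31,500. Additional: $7,750 × 25% = $1,937.50; $500 × 25% = $125. Combined base = $31,500 + $2,062.50 = $33,562.50.
Offense involved a minor victim (+$19,500 flat): $33,562.50 + $19,500 = $53,062.50.
Net percentage adjustment: −35% −25% = −60%. $53,062.50 × 0.4 = $21,225.
$21,225 is within the $500,000 maximum.
$21,225 is at or above the $8,500 minimum.

$21,225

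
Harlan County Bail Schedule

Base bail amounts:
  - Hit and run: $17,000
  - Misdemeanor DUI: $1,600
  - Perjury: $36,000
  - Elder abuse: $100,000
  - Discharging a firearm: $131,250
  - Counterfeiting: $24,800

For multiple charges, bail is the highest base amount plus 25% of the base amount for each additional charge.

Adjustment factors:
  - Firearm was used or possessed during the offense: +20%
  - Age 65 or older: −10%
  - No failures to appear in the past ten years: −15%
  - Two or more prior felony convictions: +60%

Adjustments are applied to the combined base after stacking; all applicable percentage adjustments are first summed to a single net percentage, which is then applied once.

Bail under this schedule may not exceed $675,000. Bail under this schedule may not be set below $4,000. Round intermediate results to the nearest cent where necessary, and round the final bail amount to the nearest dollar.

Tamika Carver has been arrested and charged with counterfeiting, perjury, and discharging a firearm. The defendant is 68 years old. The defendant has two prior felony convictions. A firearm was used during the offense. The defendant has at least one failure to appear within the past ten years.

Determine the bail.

$248,965

Base amounts from the schedule: counterfeiting $24,800; perjury $36,000; discharging a firearm $131,250.
Stacking rule: highest base plus 25% of each additional charge. Highest is discharging a firearm at $131,250. Additional: $24,800 × 25% = $6,200; $36,000 × 25% = $9,000. Combined base = $131,250 + $15,200 = $146,450.
Net percentage adjustment: +20% −10% +60% = +70%. $146,450 × 1.7 = $248,965.
$248,965 is within the $675,000 maximum.
$248,965 is at or above the $4,000 minimum.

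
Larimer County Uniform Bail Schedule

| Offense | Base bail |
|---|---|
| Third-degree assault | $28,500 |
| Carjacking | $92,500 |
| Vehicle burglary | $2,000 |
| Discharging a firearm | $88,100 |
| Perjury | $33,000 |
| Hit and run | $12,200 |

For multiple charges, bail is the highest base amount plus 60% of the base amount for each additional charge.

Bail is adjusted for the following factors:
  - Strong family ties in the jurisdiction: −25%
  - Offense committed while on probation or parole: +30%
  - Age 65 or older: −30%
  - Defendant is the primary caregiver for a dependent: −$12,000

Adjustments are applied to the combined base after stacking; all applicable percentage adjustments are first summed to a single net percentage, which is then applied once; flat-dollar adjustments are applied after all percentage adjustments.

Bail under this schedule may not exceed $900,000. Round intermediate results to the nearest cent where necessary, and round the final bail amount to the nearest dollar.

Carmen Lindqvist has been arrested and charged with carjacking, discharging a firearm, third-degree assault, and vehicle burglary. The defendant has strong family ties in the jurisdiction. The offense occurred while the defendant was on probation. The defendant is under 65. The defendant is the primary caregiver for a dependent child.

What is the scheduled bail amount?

$159,843

Base amounts from the schedule: carjacking $92,500; discharging a firearm $88,100; third-degree assault $28,500; vehicle burglary $2,000.
Stacking rule: highest base plus 60% of each additional charge. Highest is carjacking at $92,500. Additional: $88,100 × 60% = $52,860; $28,500 × 60% = $17,100; $2,000 × 60% = $1,200. Combined base = $92,500 + $71,160 = $163,660.
Net percentage adjustment: −25% +30% = +5%. $163,660 × 1.05 = $171,843.
Defendant is the primary caregiver for a dependent (−$12,000 flat): $171,843 − $12,000 = $159,843.
$159,843 is within the $900,000 maximum.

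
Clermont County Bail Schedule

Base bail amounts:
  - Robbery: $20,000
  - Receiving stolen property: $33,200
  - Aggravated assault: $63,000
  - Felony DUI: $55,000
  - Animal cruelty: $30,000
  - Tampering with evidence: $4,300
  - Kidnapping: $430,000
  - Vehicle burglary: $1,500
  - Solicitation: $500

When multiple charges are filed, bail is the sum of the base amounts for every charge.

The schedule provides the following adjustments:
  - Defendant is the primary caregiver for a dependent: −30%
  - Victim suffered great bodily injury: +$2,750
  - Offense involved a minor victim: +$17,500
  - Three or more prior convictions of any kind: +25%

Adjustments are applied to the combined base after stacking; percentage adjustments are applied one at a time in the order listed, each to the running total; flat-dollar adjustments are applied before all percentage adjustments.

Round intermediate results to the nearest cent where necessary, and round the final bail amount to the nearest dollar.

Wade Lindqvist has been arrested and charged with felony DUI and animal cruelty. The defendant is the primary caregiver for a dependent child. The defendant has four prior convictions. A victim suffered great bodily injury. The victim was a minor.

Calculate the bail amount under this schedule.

Base amounts from the schedule: felony DUI $55,000; animal cruelty $30,000.
Stacking rule: sum of all bases. $55,000 + $30,000 = $85,000.
Victim suffered great bodily injury (+$2,750 flat): $85,000 + $2,750 = $87,750.
Offense involved a minor victim (+$17,500 flat): $87,750 + $17,500 = $105,250.
Defendant is the primary caregiver for a dependent (−30%): $105,250 × 0.7 = $73,675.
Three or more prior convictions of any kind (+25%): $73,675 × 1.25 = $92,093.75.
Rounded to the nearest dollar: $92,094.

$92,094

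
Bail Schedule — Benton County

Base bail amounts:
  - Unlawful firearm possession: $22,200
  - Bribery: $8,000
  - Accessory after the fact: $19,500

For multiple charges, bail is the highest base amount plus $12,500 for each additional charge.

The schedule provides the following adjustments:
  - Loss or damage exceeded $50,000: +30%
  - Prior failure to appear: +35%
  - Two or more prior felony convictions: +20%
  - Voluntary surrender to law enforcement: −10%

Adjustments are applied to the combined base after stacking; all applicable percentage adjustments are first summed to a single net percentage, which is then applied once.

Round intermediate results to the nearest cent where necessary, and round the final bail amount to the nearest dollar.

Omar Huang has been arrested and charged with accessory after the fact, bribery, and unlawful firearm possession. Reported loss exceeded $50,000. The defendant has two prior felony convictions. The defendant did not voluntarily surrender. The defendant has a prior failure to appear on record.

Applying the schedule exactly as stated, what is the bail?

$87,320

Base amounts from the schedule: accessory after the fact $19,500; bribery $8,000; unlawful firearm possession $22,200.
Stacking rule: highest base plus $12,500 per additional charge. Highest is unlawful firearm possession at $22,200; 2 additional charges → +$25,000. Combined base = $47,200.
Net percentage adjustment: +30% +35% +20% = +85%. $47,200 × 1.85 = $87,320.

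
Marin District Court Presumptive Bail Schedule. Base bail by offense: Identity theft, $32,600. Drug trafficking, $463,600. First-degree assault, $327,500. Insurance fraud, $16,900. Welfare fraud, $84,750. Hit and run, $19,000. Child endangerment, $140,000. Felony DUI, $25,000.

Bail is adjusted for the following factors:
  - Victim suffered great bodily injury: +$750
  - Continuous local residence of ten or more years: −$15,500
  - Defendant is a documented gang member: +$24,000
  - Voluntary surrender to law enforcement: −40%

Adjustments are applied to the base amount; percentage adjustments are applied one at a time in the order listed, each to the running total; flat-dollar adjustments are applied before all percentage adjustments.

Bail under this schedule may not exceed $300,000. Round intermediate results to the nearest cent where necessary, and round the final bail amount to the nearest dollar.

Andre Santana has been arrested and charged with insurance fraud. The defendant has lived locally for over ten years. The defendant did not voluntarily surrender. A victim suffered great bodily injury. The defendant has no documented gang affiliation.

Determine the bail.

$2,150

Base amounts from the schedule: insurance fraud $16,900.
Single charge. Combined base = $16,900.
Victim suffered great bodily injury (+$750 flat): $16,900 + $750 = $17,650.
Continuous local residence of ten or more years (−$15,500 flat): $17,650 − $15,500 = $2,150.
$2,150 is within the $300,000 maximum.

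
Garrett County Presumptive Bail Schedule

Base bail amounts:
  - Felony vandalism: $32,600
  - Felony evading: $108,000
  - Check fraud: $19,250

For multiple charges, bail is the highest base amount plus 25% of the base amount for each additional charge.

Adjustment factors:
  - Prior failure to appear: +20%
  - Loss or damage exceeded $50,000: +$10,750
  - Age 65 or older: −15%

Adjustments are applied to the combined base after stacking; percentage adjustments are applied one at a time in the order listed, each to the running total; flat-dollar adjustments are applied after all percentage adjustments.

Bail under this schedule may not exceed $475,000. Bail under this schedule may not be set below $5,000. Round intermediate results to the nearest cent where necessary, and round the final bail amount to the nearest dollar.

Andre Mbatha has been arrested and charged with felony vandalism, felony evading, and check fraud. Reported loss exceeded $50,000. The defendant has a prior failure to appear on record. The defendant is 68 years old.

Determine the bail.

$134,132

Base amounts from the schedule: felony vandalism $32,600; felony evading $108,000; check fraud $19,250.
Stacking rule: highest base plus 25% of each additional charge. Highest is felony evading at $108,000. Additional: $32,600 × 25% = $8,150; $19,250 × 25% = $4,812.50. Combined base = $108,000 + $12,962.50 = $120,962.50.
Prior failure to appear (+20%): $120,962.50 × 1.2 = $145,155.
Age 65 or older (−15%): $145,155 × 0.85 = $123,381.75.
Loss or damage exceeded $50,000 (+$10,750 flat): $123,381.75 + $10,750 = $134,131.75.
$134,131.75 is within the $475,000 maximum.
$134,131.75 is at or above the $5,000 minimum.
Rounded to the nearest dollar: $134,132.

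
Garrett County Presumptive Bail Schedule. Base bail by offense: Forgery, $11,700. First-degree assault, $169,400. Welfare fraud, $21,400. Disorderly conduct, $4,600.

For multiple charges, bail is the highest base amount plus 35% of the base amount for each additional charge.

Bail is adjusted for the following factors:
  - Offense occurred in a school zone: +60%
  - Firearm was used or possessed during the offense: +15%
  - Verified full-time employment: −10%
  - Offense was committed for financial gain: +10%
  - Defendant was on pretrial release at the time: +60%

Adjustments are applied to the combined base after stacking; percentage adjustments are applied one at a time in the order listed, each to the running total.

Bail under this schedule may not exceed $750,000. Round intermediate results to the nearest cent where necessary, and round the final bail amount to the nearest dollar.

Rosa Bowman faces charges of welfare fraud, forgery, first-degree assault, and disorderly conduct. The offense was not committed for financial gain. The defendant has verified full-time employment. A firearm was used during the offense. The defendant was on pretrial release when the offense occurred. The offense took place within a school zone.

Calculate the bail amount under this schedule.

$483,804

Base amounts from the schedule: welfare fraud $21,400; forgery $11,700; first-degree assault $169,400; disorderly conduct $4,600.
Stacking rule: highest base plus 35% of each additional charge. Highest is first-degree assault at $169,400. Additional: $21,400 × 35% = $7,490; $11,700 × 35% = $4,095; $4,600 × 35% = $1,610. Combined base = $169,400 + $13,195 = $182,595.
Offense occurred in a school zone (+60%): $182,595 × 1.6 = $292,152.
Firearm was used or possessed during the offense (+15%): $292,152 × 1.15 = $335,974.80.
Verified full-time employment (−10%): $335,974.80 × 0.9 = $302,377.32.
Defendant was on pretrial release at the time (+60%): $302,377.32 × 1.6 = $483,803.71.
$483,803.71 is within the $750,000 maximum.
Rounded to the nearest dollar: $483,804.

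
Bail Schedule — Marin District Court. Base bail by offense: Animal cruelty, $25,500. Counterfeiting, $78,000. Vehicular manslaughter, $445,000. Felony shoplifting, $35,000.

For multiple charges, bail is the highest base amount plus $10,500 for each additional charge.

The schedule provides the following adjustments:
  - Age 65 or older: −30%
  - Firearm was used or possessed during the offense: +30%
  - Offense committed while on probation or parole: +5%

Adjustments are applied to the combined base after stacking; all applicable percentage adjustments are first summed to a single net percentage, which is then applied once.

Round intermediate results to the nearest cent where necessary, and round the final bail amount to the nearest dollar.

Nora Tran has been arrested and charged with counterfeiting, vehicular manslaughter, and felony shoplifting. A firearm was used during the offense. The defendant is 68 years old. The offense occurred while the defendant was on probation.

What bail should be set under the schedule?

$489,300

Base amounts from the schedule: counterfeiting $78,000; vehicular manslaughter $445,000; felony shoplifting $35,000.
Stacking rule: highest base plus $10,500 per additional charge. Highest is vehicular manslaughter at $445,000; 2 additional charges → +$21,000. Combined base = $466,000.
Net percentage adjustment: −30% +30% +5% = +5%. $466,000 × 1.05 = $489,300.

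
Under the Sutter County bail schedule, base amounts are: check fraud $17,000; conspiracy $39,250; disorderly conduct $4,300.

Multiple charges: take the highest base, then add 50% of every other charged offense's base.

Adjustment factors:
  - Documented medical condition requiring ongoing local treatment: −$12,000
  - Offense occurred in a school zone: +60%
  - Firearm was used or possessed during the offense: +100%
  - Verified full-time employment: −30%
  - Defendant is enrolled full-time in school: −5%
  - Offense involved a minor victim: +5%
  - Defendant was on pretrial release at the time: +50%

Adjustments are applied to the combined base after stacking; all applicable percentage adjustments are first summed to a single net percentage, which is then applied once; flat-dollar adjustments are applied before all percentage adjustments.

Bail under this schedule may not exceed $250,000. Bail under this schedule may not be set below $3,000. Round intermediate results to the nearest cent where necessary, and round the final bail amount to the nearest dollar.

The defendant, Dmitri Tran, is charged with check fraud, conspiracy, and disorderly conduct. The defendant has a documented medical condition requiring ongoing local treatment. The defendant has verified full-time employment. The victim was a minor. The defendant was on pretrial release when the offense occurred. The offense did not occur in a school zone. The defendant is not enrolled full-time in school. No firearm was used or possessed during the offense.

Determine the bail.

Base amounts from the schedule: check fraud $17,000; conspiracy $39,250; disorderly conduct $4,300.
Stacking rule: highest base plus 50% of each additional charge. Highest is conspiracy at $39,250. Additional: $17,000 × 50% = $8,500; $4,300 × 50% = $2,150. Combined base = $39,250 + $10,650 = $49,900.
Documented medical condition requiring ongoing local treatment (−$12,000 flat): $49,900 − $12,000 = $37,900.
Net percentage adjustment: −30% +5% +50% = +25%. $37,900 × 1.25 = $47,375.
$47,375 is within the $250,000 maximum.
$47,375 is at or above the $3,000 minimum.

$47,375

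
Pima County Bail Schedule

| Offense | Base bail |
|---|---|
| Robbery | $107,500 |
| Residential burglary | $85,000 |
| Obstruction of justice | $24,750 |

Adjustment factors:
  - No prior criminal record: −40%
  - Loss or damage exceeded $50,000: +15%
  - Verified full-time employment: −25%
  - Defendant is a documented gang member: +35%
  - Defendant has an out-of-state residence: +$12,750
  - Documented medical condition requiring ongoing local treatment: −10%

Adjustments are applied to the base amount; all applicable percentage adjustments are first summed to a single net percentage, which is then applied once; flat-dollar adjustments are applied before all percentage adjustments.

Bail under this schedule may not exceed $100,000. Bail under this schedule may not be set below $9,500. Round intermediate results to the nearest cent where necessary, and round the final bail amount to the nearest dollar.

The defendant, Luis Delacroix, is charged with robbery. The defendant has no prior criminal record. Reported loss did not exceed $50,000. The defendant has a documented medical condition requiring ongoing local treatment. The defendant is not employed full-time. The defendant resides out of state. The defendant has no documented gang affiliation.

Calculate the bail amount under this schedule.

Base amounts from the schedule: robbery $107,500.
Single charge. Combined base = $107,500.
Defendant has an out-of-state residence (+$12,750 flat): $107,500 + $12,750 = $120,250.
Net percentage adjustment: −40% −10% = −50%. $120,250 × 0.5 = $60,125.
$60,125 is within the $100,000 maximum.
$60,125 is at or above the $9,500 minimum.

$60,125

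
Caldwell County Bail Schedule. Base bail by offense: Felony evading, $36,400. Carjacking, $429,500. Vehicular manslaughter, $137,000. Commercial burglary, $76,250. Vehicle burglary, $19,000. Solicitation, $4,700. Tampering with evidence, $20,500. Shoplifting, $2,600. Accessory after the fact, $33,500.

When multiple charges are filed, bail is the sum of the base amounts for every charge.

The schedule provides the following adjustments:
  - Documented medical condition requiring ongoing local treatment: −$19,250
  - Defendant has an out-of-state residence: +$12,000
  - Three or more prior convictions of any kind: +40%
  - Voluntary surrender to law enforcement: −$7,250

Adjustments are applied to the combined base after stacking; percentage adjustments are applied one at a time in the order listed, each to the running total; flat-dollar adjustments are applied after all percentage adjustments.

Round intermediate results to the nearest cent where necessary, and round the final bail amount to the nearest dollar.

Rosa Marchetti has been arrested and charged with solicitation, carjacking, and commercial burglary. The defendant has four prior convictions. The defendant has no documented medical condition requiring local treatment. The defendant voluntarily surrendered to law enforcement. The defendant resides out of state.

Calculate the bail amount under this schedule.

$719,380

Base amounts from the schedule: solicitation $4,700; carjacking $429,500; commercial burglary $76,250.
Stacking rule: sum of all bases. $4,700 + $429,500 + $76,250 = $510,450.
Three or more prior convictions of any kind (+40%): $510,450 × 1.4 = $714,630.
Defendant has an out-of-state residence (+$12,000 flat): $714,630 + $12,000 = $726,630.
Voluntary surrender to law enforcement (−$7,250 flat): $726,630 − $7,250 = $719,380.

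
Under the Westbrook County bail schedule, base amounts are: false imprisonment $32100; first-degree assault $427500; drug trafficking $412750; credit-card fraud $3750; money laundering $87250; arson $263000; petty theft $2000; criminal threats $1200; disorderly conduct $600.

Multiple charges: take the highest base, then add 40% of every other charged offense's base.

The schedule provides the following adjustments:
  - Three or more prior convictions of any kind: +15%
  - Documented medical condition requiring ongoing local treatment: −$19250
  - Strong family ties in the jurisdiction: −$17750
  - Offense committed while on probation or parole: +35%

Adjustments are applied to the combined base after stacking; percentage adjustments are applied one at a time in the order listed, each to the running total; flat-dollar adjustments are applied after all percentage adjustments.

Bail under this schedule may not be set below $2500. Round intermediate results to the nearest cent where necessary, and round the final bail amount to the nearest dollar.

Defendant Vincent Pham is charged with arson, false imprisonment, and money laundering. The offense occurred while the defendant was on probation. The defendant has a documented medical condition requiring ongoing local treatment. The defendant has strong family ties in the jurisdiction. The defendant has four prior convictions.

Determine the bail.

$445424

Base amounts from the schedule: arson $263000; false imprisonment $32100; money laundering $87250.
Stacking rule: highest base plus 40% of each additional charge. Highest is arson at $263000. Additional: $32100 × 40% = $12840; $87250 × 40% = $34900. Combined base = $263000 + $47740 = $310740.
Three or more prior convictions of any kind (+15%): $310740 × 1.15 = $357351.
Offense committed while on probation or parole (+35%): $357351 × 1.35 = $482423.85.
Documented medical condition requiring ongoing local treatment (−$19250 flat): $482423.85 − $19250 = $463173.85.
Strong family ties in the jurisdiction (−$17750 flat): $463173.85 − $17750 = $445423.85.
$445423.85 is at or above the $2500 minimum.
Rounded to the nearest dollar: $445424.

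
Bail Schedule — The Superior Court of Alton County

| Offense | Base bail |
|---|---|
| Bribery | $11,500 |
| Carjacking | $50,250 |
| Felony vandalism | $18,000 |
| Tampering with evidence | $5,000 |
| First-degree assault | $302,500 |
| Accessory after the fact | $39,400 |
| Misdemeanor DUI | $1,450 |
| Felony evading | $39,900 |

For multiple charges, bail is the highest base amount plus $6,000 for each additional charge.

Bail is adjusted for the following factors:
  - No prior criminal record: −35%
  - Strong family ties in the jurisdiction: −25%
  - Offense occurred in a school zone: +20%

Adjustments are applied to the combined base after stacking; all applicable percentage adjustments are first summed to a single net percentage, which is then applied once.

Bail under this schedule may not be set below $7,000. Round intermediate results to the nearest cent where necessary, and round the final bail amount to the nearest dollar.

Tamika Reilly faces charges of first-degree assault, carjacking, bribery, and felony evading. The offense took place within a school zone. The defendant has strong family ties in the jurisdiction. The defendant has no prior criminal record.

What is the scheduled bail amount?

$192,300

Base amounts from the schedule: first-degree assault $302,500; carjacking $50,250; bribery $11,500; felony evading $39,900.
Stacking rule: highest base plus $6,000 per additional charge. Highest is first-degree assault at $302,500; 3 additional charges → +$18,000. Combined base = $320,500.
Net percentage adjustment: −35% −25% +20% = −40%. $320,500 × 0.6 = $192,300.
$192,300 is at or above the $7,000 minimum.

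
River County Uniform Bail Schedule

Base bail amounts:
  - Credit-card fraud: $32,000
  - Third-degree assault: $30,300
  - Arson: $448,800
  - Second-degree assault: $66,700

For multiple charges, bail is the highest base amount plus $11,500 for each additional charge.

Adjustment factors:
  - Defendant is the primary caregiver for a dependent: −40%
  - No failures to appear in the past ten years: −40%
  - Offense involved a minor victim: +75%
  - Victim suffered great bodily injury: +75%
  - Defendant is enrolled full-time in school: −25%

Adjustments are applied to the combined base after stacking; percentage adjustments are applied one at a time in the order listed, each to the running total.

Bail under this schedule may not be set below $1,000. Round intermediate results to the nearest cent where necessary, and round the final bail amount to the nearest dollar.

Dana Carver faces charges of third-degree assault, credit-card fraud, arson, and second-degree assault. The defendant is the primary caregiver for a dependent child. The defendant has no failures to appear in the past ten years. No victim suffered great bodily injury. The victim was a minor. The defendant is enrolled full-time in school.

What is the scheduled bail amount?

$228,359

Base amounts from the schedule: third-degree assault $30,300; credit-card fraud $32,000; arson $448,800; second-degree assault $66,700.
Stacking rule: highest base plus $11,500 per additional charge. Highest is arson at $448,800; 3 additional charges → +$34,500. Combined base = $483,300.
Defendant is the primary caregiver for a dependent (−40%): $483,300 × 0.6 = $289,980.
No failures to appear in the past ten years (−40%): $289,980 × 0.6 = $173,988.
Offense involved a minor victim (+75%): $173,988 × 1.75 = $304,479.
Defendant is enrolled full-time in school (−25%): $304,479 × 0.75 = $228,359.25.
$228,359.25 is at or above the $1,000 minimum.
Rounded to the nearest dollar: $228,359.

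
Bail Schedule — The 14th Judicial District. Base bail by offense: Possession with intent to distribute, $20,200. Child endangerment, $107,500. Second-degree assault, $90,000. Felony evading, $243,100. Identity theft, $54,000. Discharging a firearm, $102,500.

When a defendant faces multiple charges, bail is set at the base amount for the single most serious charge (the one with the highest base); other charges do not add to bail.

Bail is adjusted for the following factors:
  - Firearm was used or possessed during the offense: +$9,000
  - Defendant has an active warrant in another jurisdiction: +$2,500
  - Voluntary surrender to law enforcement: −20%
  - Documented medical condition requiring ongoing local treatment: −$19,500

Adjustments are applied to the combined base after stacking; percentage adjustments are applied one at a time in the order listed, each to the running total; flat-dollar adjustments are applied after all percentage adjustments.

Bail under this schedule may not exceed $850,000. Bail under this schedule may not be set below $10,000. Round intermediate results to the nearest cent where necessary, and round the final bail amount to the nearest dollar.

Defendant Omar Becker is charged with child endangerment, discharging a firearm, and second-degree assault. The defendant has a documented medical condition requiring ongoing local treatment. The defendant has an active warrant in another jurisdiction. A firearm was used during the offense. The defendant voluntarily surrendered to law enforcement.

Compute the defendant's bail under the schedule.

$78,000

Base amounts from the schedule: child endangerment $107,500; discharging a firearm $102,500; second-degree assault $90,000.
Stacking rule: use the highest base only. Highest is child endangerment at $107,500. Combined base = $107,500.
Voluntary surrender to law enforcement (−20%): $107,500 × 0.8 = $86,000.
Firearm was used or possessed during the offense (+$9,000 flat): $86,000 + $9,000 = $95,000.
Defendant has an active warrant in another jurisdiction (+$2,500 flat): $95,000 + $2,500 = $97,500.
Documented medical condition requiring ongoing local treatment (−$19,500 flat): $97,500 − $19,500 = $78,000.
$78,000 is within the $850,000 maximum.
$78,000 is at or above the $10,000 minimum.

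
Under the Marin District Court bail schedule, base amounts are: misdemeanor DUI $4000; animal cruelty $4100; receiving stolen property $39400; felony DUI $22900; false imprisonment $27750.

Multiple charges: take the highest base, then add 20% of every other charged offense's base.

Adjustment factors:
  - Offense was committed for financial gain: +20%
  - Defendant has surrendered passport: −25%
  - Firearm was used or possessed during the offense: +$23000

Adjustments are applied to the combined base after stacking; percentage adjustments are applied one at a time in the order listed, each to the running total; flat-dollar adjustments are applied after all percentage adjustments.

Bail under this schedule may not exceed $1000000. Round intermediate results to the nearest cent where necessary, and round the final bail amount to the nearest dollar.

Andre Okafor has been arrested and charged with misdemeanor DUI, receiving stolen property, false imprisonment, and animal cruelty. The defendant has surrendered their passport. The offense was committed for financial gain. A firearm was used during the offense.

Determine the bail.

Base amounts from the schedule: misdemeanor DUI $4000; receiving stolen property $39400; false imprisonment $27750; animal cruelty $4100.
Stacking rule: highest base plus 20% of each additional charge. Highest is receiving stolen property at $39400. Additional: $4000 × 20% = $800; $27750 × 20% = $5550; $4100 × 20% = $820. Combined base = $39400 + $7170 = $46570.
Offense was committed for financial gain (+20%): $46570 × 1.2 = $55884.
Defendant has surrendered passport (−25%): $55884 × 0.75 = $41913.
Firearm was used or possessed during the offense (+$23000 flat): $41913 + $23000 = $64913.
$64913 is within the $1000000 maximum.

$64913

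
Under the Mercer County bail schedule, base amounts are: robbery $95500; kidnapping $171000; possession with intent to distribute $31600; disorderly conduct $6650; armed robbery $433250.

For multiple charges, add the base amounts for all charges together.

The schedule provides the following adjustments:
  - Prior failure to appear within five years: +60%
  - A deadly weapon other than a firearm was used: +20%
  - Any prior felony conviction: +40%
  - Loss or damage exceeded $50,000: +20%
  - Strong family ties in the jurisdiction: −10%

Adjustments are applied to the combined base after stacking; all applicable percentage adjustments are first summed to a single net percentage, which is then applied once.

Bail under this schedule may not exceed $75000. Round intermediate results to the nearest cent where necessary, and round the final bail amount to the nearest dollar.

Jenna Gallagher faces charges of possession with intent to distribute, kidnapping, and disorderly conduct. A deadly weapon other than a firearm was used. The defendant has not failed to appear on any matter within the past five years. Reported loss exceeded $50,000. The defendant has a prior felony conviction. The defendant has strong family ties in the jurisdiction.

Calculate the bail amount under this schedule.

$75000

Base amounts from the schedule: possession with intent to distribute $31600; kidnapping $171000; disorderly conduct $6650.
Stacking rule: sum of all bases. $31600 + $171000 + $6650 = $209250.
Net percentage adjustment: +20% +40% +20% −10% = +70%. $209250 × 1.7 = $355725.
Result $355725 exceeds the maximum of $75000; bail is capped at $75000.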